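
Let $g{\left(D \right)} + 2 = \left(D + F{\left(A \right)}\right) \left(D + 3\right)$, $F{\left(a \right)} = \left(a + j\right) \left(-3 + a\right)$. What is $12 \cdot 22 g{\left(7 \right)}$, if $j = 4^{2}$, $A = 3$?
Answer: $17952$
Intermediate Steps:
$j = 16$
$F{\left(a \right)} = \left(-3 + a\right) \left(16 + a\right)$ ($F{\left(a \right)} = \left(a + 16\right) \left(-3 + a\right) = \left(16 + a\right) \left(-3 + a\right) = \left(-3 + a\right) \left(16 + a\right)$)
$g{\left(D \right)} = -2 + D \left(3 + D\right)$ ($g{\left(D \right)} = -2 + \left(D + \left(-48 + 3^{2} + 13 \cdot 3\right)\right) \left(D + 3\right) = -2 + \left(D + \left(-48 + 9 + 39\right)\right) \left(3 + D\right) = -2 + \left(D + 0\right) \left(3 + D\right) = -2 + D \left(3 + D\right)$)
$12 \cdot 22 g{\left(7 \right)} = 12 \cdot 22 \left(-2 + 7^{2} + 3 \cdot 7\right) = 264 \left(-2 + 49 + 21\right) = 264 \cdot 68 = 17952$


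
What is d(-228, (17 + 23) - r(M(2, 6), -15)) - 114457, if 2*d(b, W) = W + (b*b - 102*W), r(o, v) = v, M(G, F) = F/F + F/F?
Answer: -182485/2 ≈ -91243.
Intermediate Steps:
M(G, F) = 2 (M(G, F) = 1 + 1 = 2)
d(b, W) = b**2/2 - 101*W/2 (d(b, W) = (W + (b*b - 102*W))/2 = (W + (b**2 - 102*W))/2 = (b**2 - 101*W)/2 = b**2/2 - 101*W/2)
d(-228, (17 + 23) - r(M(2, 6), -15)) - 114457 = ((1/2)*(-228)**2 - 101*((17 + 23) - 1*(-15))/2) - 114457 = ((1/2)*51984 - 101*(40 + 15)/2) - 114457 = (25992 - 101/2*55) - 114457 = (25992 - 5555/2) - 114457 = 46429/2 - 114457 = -182485/2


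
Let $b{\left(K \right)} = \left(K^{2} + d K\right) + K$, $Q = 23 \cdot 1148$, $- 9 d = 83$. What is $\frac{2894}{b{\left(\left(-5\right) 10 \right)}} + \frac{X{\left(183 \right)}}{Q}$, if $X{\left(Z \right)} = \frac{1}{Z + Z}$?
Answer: $\frac{31463128493}{31649154600} \approx 0.99412$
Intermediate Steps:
$d = - \frac{83}{9}$ ($d = \left(- \frac{1}{9}\right) 83 = - \frac{83}{9} \approx -9.2222$)
$Q = 26404$
$X{\left(Z \right)} = \frac{1}{2 Z}$
$b{\left(K \right)} = K^{2} - \frac{74 K}{9}$ ($b{\left(K \right)} = \left(K^{2} - \frac{83 K}{9}\right) + K = K^{2} - \frac{74 K}{9}$)
$\frac{2894}{b{\left(\left(-5\right) 10 \right)}} + \frac{X{\left(183 \right)}}{Q} = \frac{2894}{\frac{1}{9} \left(\left(-5\right) 10\right) \left(-74 + 9 \left(\left(-5\right) 10\right)\right)} + \frac{\frac{1}{2} \cdot \frac{1}{183}}{26404} = \frac{2894}{\frac{1}{9} \left(-50\right) \left(-74 + 9 \left(-50\right)\right)} + \frac{1}{2} \cdot \frac{1}{183} \cdot \frac{1}{26404} = \frac{2894}{\frac{1}{9} \left(-50\right) \left(-74 - 450\right)} + \frac{1}{366} \cdot \frac{1}{26404} = \frac{2894}{\frac{1}{9} \left(-50\right) \left(-524\right)} + \frac{1}{9663864} = \frac{2894}{\frac{26200}{9}} + \frac{1}{9663864} = 2894 \cdot \frac{9}{26200} + \frac{1}{9663864} = \frac{13023}{13100} + \frac{1}{9663864} = \frac{31463128493}{31649154600}$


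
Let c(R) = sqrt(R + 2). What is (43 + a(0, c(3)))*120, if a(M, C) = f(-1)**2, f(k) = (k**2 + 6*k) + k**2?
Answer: 7080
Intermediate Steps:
f(k) = 2*k**2 + 6*k
c(R) = sqrt(2 + R)
a(M, C) = 16 (a(M, C) = (2*(-1)*(3 - 1))**2 = (2*(-1)*2)**2 = (-4)**2 = 16)
(43 + a(0, c(3)))*120 = (43 + 16)*120 = 59*120 = 7080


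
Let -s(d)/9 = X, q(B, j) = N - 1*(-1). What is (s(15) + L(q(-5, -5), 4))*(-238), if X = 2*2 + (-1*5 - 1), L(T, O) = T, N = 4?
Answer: -5474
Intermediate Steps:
q(B, j) = 5 (q(B, j) = 4 - 1*(-1) = 4 + 1 = 5)
X = -2 (X = 4 + (-5 - 1) = 4 - 6 = -2)
s(d) = 18 (s(d) = -9*(-2) = 18)
(s(15) + L(q(-5, -5), 4))*(-238) = (18 + 5)*(-238) = 23*(-238) = -5474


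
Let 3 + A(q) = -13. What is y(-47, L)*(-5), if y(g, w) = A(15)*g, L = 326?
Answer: -3760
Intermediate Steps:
A(q) = -16 (A(q) = -3 - 13 = -16)
y(g, w) = -16*g
y(-47, L)*(-5) = -16*(-47)*(-5) = 752*(-5) = -3760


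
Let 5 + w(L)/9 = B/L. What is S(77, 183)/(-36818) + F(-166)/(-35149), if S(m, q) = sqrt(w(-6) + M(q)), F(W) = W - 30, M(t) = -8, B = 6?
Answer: 196/35149 - I*sqrt(62)/36818 ≈ 0.0055763 - 0.00021386*I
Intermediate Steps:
w(L) = -45 + 54/L (w(L) = -45 + 9*(6/L) = -45 + 54/L)
F(W) = -30 + W
S(m, q) = I*sqrt(62) (S(m, q) = sqrt((-45 + 54/(-6)) - 8) = sqrt((-45 + 54*(-1/6)) - 8) = sqrt((-45 - 9) - 8) = sqrt(-54 - 8) = sqrt(-62) = I*sqrt(62))
S(77, 183)/(-36818) + F(-166)/(-35149) = (I*sqrt(62))/(-36818) + (-30 - 166)/(-35149) = (I*sqrt(62))*(-1/36818) - 196*(-1/35149) = -I*sqrt(62)/36818 + 196/35149 = 196/35149 - I*sqrt(62)/36818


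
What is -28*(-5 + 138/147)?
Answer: 796/7 ≈ 113.71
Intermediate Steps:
-28*(-5 + 138/147) = -28*(-5 + 138*(1/147)) = -28*(-5 + 46/49) = -28*(-199/49) = 796/7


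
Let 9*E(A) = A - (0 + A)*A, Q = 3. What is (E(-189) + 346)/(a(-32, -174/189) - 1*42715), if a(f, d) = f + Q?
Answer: 911/10686 ≈ 0.085252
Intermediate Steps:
a(f, d) = 3 + f (a(f, d) = f + 3 = 3 + f)
E(A) = -A²/9 + A/9 (E(A) = (A - (0 + A)*A)/9 = (A - A*A)/9 = (A - A²)/9 = -A²/9 + A/9)
(E(-189) + 346)/(a(-32, -174/189) - 1*42715) = ((⅑)*(-189)*(1 - 1*(-189)) + 346)/((3 - 32) - 1*42715) = ((⅑)*(-189)*(1 + 189) + 346)/(-29 - 42715) = ((⅑)*(-189)*190 + 346)/(-42744) = (-3990 + 346)*(-1/42744) = -3644*(-1/42744) = 911/10686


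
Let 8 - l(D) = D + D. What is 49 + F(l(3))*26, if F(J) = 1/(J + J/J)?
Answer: 173/3 ≈ 57.667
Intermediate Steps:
l(D) = 8 - 2*D (l(D) = 8 - (D + D) = 8 - 2*D)
F(J) = 1/(1 + J) (F(J) = 1/(J + 1) = 1/(1 + J))
49 + F(l(3))*26 = 49 + 26/(1 + (8 - 2*3)) = 49 + 26/(1 + (8 - 6)) = 49 + 26/(1 + 2) = 49 + 26/3 = 173/3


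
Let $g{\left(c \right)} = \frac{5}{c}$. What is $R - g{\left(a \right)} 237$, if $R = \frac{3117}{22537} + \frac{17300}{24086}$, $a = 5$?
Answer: $- \frac{64092419486}{271413091} \approx -236.14$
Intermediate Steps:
$R = \frac{232483081}{271413091}$ ($R = 3117 \cdot \frac{1}{22537} + 17300 \cdot \frac{1}{24086} = \frac{3117}{22537} + \frac{8650}{12043} = \frac{232483081}{271413091} \approx 0.85657$)
$R - g{\left(a \right)} 237 = \frac{232483081}{271413091} - \frac{5}{5} \cdot 237 = \frac{232483081}{271413091} - 5 \cdot \frac{1}{5} \cdot 237 = \frac{232483081}{271413091} - 1 \cdot 237 = \frac{232483081}{271413091} - 237 = - \frac{64092419486}{271413091}$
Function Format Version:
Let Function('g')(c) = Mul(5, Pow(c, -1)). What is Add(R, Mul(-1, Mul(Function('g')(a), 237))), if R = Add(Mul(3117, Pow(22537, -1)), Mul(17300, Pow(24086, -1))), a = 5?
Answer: Rational(-64092419486, 271413091) ≈ -236.14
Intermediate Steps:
R = Rational(232483081, 271413091) (R = Add(Mul(3117, Rational(1, 22537)), Mul(17300, Rational(1, 24086))) = Add(Rational(3117, 22537), Rational(8650, 12043)) = Rational(232483081, 271413091) ≈ 0.85657)
Add(R, Mul(-1, Mul(Function('g')(a), 237))) = Add(Rational(232483081, 271413091), Mul(-1, Mul(Mul(5, Pow(5, -1)), 237))) = Add(Rational(232483081, 271413091), Mul(-1, Mul(Mul(5, Rational(1, 5)), 237))) = Add(Rational(232483081, 271413091), Mul(-1, Mul(1, 237))) = Add(Rational(232483081, 271413091), Mul(-1, 237)) = Add(Rational(232483081, 271413091), -237) = Rational(-64092419486, 271413091)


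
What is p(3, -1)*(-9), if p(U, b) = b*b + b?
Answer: 0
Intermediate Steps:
p(U, b) = b + b² (p(U, b) = b² + b = b + b²)
p(3, -1)*(-9) = -(1 - 1)*(-9) = -1*0*(-9) = 0*(-9) = 0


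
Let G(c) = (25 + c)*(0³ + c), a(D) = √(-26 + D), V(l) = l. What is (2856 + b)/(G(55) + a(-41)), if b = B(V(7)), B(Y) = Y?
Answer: 12597200/19360067 - 2863*I*√67/19360067 ≈ 0.65068 - 0.0012105*I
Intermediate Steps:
b = 7
G(c) = c*(25 + c) (G(c) = (25 + c)*(0 + c) = (25 + c)*c = c*(25 + c))
(2856 + b)/(G(55) + a(-41)) = (2856 + 7)/(55*(25 + 55) + √(-26 - 41)) = 2863/(55*80 + √(-67)) = 2863/(4400 + I*√67)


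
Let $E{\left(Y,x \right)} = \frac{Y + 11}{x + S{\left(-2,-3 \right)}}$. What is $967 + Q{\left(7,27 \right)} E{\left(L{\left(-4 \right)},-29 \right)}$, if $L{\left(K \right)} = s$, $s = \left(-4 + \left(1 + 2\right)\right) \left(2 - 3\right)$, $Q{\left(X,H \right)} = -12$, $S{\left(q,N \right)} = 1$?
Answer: $\frac{6805}{7} \approx 972.14$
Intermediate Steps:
$s = 1$ ($s = \left(-4 + 3\right) \left(-1\right) = \left(-1\right) \left(-1\right) = 1$)
$L{\left(K \right)} = 1$
$E{\left(Y,x \right)} = \frac{11 + Y}{1 + x}$ ($E{\left(Y,x \right)} = \frac{Y + 11}{x + 1} = \frac{11 + Y}{1 + x}$)
$967 + Q{\left(7,27 \right)} E{\left(L{\left(-4 \right)},-29 \right)} = 967 - 12 \frac{11 + 1}{1 - 29} = 967 - 12 \frac{1}{-28} \cdot 12 = 967 - 12 \left(\left(- \frac{1}{28}\right) 12\right) = 967 - - \frac{36}{7} = 967 + \frac{36}{7} = \frac{6805}{7}$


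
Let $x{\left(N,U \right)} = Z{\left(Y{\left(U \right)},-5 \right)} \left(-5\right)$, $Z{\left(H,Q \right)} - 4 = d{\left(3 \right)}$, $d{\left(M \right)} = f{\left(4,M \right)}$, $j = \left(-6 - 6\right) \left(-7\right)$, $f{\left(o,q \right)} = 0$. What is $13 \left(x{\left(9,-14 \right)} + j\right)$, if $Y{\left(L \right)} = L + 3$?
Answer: $832$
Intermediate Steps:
$Y{\left(L \right)} = 3 + L$
$j = 84$ ($j = \left(-12\right) \left(-7\right) = 84$)
$d{\left(M \right)} = 0$
$Z{\left(H,Q \right)} = 4$ ($Z{\left(H,Q \right)} = 4 + 0 = 4$)
$x{\left(N,U \right)} = -20$ ($x{\left(N,U \right)} = 4 \left(-5\right) = -20$)
$13 \left(x{\left(9,-14 \right)} + j\right) = 13 \left(-20 + 84\right) = 13 \cdot 64 = 832$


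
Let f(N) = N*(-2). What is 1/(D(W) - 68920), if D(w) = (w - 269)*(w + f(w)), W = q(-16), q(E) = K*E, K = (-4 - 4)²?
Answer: -1/1392952 ≈ -7.1790e-7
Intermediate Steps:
f(N) = -2*N
K = 64 (K = (-8)² = 64)
q(E) = 64*E
W = -1024 (W = 64*(-16) = -1024)
D(w) = -w*(-269 + w) (D(w) = (w - 269)*(w - 2*w) = (-269 + w)*(-w) = -w*(-269 + w))
1/(D(W) - 68920) = 1/(-1024*(269 - 1*(-1024)) - 68920) = 1/(-1024*(269 + 1024) - 68920) = 1/(-1024*1293 - 68920) = 1/(-1324032 - 68920) = 1/(-1392952) = -1/1392952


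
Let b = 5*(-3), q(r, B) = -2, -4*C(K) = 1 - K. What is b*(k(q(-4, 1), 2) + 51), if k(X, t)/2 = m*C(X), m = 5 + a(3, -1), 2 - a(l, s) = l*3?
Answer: -810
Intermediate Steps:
C(K) = -1/4 + K/4 (C(K) = -(1 - K)/4 = -1/4 + K/4)
a(l, s) = 2 - 3*l (a(l, s) = 2 - l*3 = 2 - 3*l)
b = -15
m = -2 (m = 5 + (2 - 3*3) = 5 + (2 - 9) = 5 - 7 = -2)
k(X, t) = 1 - X (k(X, t) = 2*(-2*(-1/4 + X/4)) = 2*(1/2 - X/2) = 1 - X)
b*(k(q(-4, 1), 2) + 51) = -15*((1 - 1*(-2)) + 51) = -15*((1 + 2) + 51) = -15*(3 + 51) = -15*54 = -810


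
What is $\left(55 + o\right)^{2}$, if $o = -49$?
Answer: $36$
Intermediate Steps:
$\left(55 + o\right)^{2} = \left(55 - 49\right)^{2} = 6^{2} = 36$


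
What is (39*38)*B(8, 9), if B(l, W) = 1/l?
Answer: 741/4 ≈ 185.25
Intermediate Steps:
(39*38)*B(8, 9) = (39*38)/8 = 1482*(⅛) = 741/4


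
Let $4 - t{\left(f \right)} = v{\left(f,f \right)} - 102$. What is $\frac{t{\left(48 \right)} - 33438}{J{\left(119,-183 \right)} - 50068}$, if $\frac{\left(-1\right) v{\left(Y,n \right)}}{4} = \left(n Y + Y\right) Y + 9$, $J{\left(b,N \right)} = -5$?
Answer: $- \frac{418288}{50073} \approx -8.3536$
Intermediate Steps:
$v{\left(Y,n \right)} = -36 - 4 Y \left(Y + Y n\right)$ ($v{\left(Y,n \right)} = - 4 \left(\left(n Y + Y\right) Y + 9\right) = - 4 \left(\left(Y n + Y\right) Y + 9\right) = - 4 \left(\left(Y + Y n\right) Y + 9\right) = - 4 \left(Y \left(Y + Y n\right) + 9\right) = - 4 \left(9 + Y \left(Y + Y n\right)\right) = -36 - 4 Y \left(Y + Y n\right)$)
$t{\left(f \right)} = 142 + 4 f^{2} + 4 f^{3}$ ($t{\left(f \right)} = 4 - \left(\left(-36 - 4 f^{2} - 4 f f^{2}\right) - 102\right) = 4 - \left(\left(-36 - 4 f^{2} - 4 f^{3}\right) - 102\right) = 4 - \left(-138 - 4 f^{2} - 4 f^{3}\right) = 4 + \left(138 + 4 f^{2} + 4 f^{3}\right) = 142 + 4 f^{2} + 4 f^{3}$)
$\frac{t{\left(48 \right)} - 33438}{J{\left(119,-183 \right)} - 50068} = \frac{\left(142 + 4 \cdot 48^{2} + 4 \cdot 48^{3}\right) - 33438}{-5 - 50068} = \frac{\left(142 + 4 \cdot 2304 + 4 \cdot 110592\right) - 33438}{-50073} = \left(\left(142 + 9216 + 442368\right) - 33438\right) \left(- \frac{1}{50073}\right) = \left(451726 - 33438\right) \left(- \frac{1}{50073}\right) = 418288 \left(- \frac{1}{50073}\right) = - \frac{418288}{50073}$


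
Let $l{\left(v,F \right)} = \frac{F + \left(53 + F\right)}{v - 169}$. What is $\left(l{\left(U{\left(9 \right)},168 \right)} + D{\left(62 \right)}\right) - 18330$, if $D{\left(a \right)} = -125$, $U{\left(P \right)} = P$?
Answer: $- \frac{2953189}{160} \approx -18457.0$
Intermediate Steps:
$l{\left(v,F \right)} = \frac{53 + 2 F}{-169 + v}$
$\left(l{\left(U{\left(9 \right)},168 \right)} + D{\left(62 \right)}\right) - 18330 = \left(\frac{53 + 2 \cdot 168}{-169 + 9} - 125\right) - 18330 = \left(\frac{53 + 336}{-160} - 125\right) - 18330 = \left(\left(- \frac{1}{160}\right) 389 - 125\right) - 18330 = \left(- \frac{389}{160} - 125\right) - 18330 = - \frac{20389}{160} - 18330 = - \frac{2953189}{160}$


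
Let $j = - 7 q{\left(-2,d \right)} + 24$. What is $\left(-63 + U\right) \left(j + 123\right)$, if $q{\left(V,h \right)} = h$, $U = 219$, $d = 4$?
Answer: $18564$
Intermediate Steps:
$j = -4$ ($j = \left(-7\right) 4 + 24 = -28 + 24 = -4$)
$\left(-63 + U\right) \left(j + 123\right) = \left(-63 + 219\right) \left(-4 + 123\right) = 156 \cdot 119 = 18564$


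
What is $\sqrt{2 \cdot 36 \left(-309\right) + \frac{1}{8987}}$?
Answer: $\frac{5 i \sqrt{71875428757}}{8987} \approx 149.16 i$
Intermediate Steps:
$\sqrt{2 \cdot 36 \left(-309\right) + \frac{1}{8987}} = \sqrt{72 \left(-309\right) + \frac{1}{8987}} = \sqrt{-22248 + \frac{1}{8987}} = \sqrt{- \frac{199942775}{8987}} = \frac{5 i \sqrt{71875428757}}{8987}$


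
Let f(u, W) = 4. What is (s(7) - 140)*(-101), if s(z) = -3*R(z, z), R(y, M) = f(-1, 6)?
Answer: 15352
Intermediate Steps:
R(y, M) = 4
s(z) = -12 (s(z) = -3*4 = -12)
(s(7) - 140)*(-101) = (-12 - 140)*(-101) = -152*(-101) = 15352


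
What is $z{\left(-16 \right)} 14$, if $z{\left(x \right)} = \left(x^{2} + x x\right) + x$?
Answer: $6944$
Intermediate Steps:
$z{\left(x \right)} = x + 2 x^{2}$ ($z{\left(x \right)} = \left(x^{2} + x^{2}\right) + x = 2 x^{2} + x = x + 2 x^{2}$)
$z{\left(-16 \right)} 14 = - 16 \left(1 + 2 \left(-16\right)\right) 14 = - 16 \left(1 - 32\right) 14 = \left(-16\right) \left(-31\right) 14 = 496 \cdot 14 = 6944$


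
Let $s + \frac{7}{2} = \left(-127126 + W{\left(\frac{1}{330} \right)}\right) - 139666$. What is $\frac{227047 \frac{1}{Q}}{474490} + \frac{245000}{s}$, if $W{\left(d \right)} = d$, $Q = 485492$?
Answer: $- \frac{190047702763564529}{206954798885778440} \approx -0.91831$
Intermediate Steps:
$s = - \frac{44021257}{165}$ ($s = - \frac{7}{2} - \left(266792 - \frac{1}{330}\right) = - \frac{7}{2} + \left(\left(-127126 + \frac{1}{330}\right) - 139666\right) = - \frac{7}{2} - \frac{88041359}{330} = - \frac{44021257}{165} \approx -2.668 \cdot 10^{5}$)
$\frac{227047 \frac{1}{Q}}{474490} + \frac{245000}{s} = \frac{227047 \cdot \frac{1}{485492}}{474490} + \frac{245000}{- \frac{44021257}{165}} = 227047 \cdot \frac{1}{485492} \cdot \frac{1}{474490} + 245000 \left(- \frac{165}{44021257}\right) = \frac{227047}{485492} \cdot \frac{1}{474490} - \frac{825000}{898393} = \frac{227047}{230361099080} - \frac{825000}{898393} = - \frac{190047702763564529}{206954798885778440}$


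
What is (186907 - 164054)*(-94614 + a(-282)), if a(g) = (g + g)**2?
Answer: 5107234146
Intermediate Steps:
a(g) = 4*g**2 (a(g) = (2*g)**2 = 4*g**2)
(186907 - 164054)*(-94614 + a(-282)) = (186907 - 164054)*(-94614 + 4*(-282)**2) = 22853*(-94614 + 4*79524) = 22853*(-94614 + 318096) = 22853*223482 = 5107234146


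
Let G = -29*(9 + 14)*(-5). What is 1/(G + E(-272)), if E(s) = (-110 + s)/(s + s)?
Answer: 272/907311 ≈ 0.00029979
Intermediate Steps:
G = 3335 (G = -29*23*(-5) = -667*(-5) = 3335)
E(s) = (-110 + s)/(2*s) (E(s) = (-110 + s)/((2*s)) = (-110 + s)*(1/(2*s)) = (-110 + s)/(2*s))
1/(G + E(-272)) = 1/(3335 + (1/2)*(-110 - 272)/(-272)) = 1/(3335 + (1/2)*(-1/272)*(-382)) = 1/(3335 + 191/272) = 1/(907311/272) = 272/907311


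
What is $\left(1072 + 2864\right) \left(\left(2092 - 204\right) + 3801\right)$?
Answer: $22391904$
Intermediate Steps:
$\left(1072 + 2864\right) \left(\left(2092 - 204\right) + 3801\right) = 3936 \left(\left(2092 - 204\right) + 3801\right) = 3936 \left(1888 + 3801\right) = 3936 \cdot 5689 = 22391904$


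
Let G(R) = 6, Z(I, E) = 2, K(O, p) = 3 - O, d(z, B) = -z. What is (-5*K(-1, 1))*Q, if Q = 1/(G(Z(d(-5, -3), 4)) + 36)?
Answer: -10/21 ≈ -0.47619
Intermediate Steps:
Q = 1/42 (Q = 1/(6 + 36) = 1/42 ≈ 0.023810)
(-5*K(-1, 1))*Q = -5*(3 - 1*(-1))*(1/42) = -5*(3 + 1)*(1/42) = -5*4*(1/42) = -20*1/42 = -10/21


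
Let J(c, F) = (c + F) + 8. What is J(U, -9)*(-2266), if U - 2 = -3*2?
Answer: 11330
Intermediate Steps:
U = -4 (U = 2 - 3*2 = 2 - 6 = -4)
J(c, F) = 8 + F + c (J(c, F) = (F + c) + 8 = 8 + F + c)
J(U, -9)*(-2266) = (8 - 9 - 4)*(-2266) = -5*(-2266) = 11330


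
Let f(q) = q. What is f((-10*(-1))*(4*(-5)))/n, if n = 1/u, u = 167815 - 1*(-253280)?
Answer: -84219000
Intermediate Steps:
u = 421095 (u = 167815 + 253280 = 421095)
n = 1/421095 ≈ 2.3748e-6
f((-10*(-1))*(4*(-5)))/n = ((-10*(-1))*(4*(-5)))/(1/421095) = (10*(-20))*421095 = -200*421095 = -84219000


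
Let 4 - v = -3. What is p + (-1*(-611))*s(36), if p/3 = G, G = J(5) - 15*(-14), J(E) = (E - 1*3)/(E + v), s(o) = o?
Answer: 45253/2 ≈ 22627.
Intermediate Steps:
v = 7 (v = 4 - 1*(-3) = 4 + 3 = 7)
J(E) = (-3 + E)/(7 + E) (J(E) = (E - 1*3)/(E + 7) = (E - 3)/(7 + E) = (-3 + E)/(7 + E))
G = 1261/6 (G = (-3 + 5)/(7 + 5) - 15*(-14) = 2/12 + 210 = (1/12)*2 + 210 = ⅙ + 210 = 1261/6 ≈ 210.17)
p = 1261/2 (p = 3*(1261/6) = 1261/2 ≈ 630.50)
p + (-1*(-611))*s(36) = 1261/2 - 1*(-611)*36 = 1261/2 + 611*36 = 1261/2 + 21996 = 45253/2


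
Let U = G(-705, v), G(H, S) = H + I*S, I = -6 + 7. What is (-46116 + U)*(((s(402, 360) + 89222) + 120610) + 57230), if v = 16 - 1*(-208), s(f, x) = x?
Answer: -12461062934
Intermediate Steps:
I = 1
v = 224 (v = 16 + 208 = 224)
G(H, S) = H + S (G(H, S) = H + 1*S = H + S)
U = -481 (U = -705 + 224 = -481)
(-46116 + U)*(((s(402, 360) + 89222) + 120610) + 57230) = (-46116 - 481)*(((360 + 89222) + 120610) + 57230) = -46597*((89582 + 120610) + 57230) = -46597*(210192 + 57230) = -46597*267422 = -12461062934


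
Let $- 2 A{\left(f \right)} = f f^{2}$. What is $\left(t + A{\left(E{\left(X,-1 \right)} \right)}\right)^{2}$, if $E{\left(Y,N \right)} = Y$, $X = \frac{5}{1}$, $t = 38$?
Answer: $\frac{2401}{4} \approx 600.25$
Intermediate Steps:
$X = 5$ ($X = 5 \cdot 1 = 5$)
$A{\left(f \right)} = - \frac{f^{3}}{2}$ ($A{\left(f \right)} = - \frac{f f^{2}}{2} = - \frac{f^{3}}{2}$)
$\left(t + A{\left(E{\left(X,-1 \right)} \right)}\right)^{2} = \left(38 - \frac{5^{3}}{2}\right)^{2} = \left(38 - \frac{125}{2}\right)^{2} = \left(- \frac{49}{2}\right)^{2} = \frac{2401}{4}$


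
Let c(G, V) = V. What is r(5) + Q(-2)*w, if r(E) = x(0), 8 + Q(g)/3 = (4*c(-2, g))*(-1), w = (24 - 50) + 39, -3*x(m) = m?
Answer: 0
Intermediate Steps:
x(m) = -m/3
w = 13 (w = -26 + 39 = 13)
Q(g) = -24 - 12*g (Q(g) = -24 + 3*((4*g)*(-1)) = -24 + 3*(-4*g) = -24 - 12*g)
r(E) = 0 (r(E) = -⅓*0 = 0)
r(5) + Q(-2)*w = 0 + (-24 - 12*(-2))*13 = 0 + (-24 + 24)*13 = 0 + 0*13 = 0 + 0 = 0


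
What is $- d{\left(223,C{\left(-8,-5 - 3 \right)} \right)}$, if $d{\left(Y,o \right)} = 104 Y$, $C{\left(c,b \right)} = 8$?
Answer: $-23192$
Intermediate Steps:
$- d{\left(223,C{\left(-8,-5 - 3 \right)} \right)} = - 104 \cdot 223 = \left(-1\right) 23192 = -23192$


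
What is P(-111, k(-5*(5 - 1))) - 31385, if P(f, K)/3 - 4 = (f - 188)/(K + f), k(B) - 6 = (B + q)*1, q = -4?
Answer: -1348740/43 ≈ -31366.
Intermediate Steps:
k(B) = 2 + B (k(B) = 6 + (B - 4)*1 = 6 + (-4 + B)*1 = 6 + (-4 + B) = 2 + B)
P(f, K) = 12 + 3*(-188 + f)/(K + f) (P(f, K) = 12 + 3*((f - 188)/(K + f)) = 12 + 3*((-188 + f)/(K + f)) = 12 + 3*(-188 + f)/(K + f))
P(-111, k(-5*(5 - 1))) - 31385 = 3*(-188 + 4*(2 - 5*(5 - 1)) + 5*(-111))/((2 - 5*(5 - 1)) - 111) - 31385 = 3*(-188 + 4*(2 - 5*4) - 555)/((2 - 5*4) - 111) - 31385 = 3*(-188 + 4*(2 - 20) - 555)/((2 - 20) - 111) - 31385 = 3*(-188 + 4*(-18) - 555)/(-18 - 111) - 31385 = 3*(-188 - 72 - 555)/(-129) - 31385 = 3*(-1/129)*(-815) - 31385 = 815/43 - 31385 = -1348740/43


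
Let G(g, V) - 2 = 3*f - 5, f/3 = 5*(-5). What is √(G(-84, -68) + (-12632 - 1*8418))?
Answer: I*√21278 ≈ 145.87*I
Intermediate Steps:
f = -75 (f = 3*(5*(-5)) = 3*(-25) = -75)
G(g, V) = -228 (G(g, V) = 2 + (3*(-75) - 5) = 2 + (-225 - 5) = 2 - 230 = -228)
√(G(-84, -68) + (-12632 - 1*8418)) = √(-228 + (-12632 - 1*8418)) = √(-228 + (-12632 - 8418)) = √(-228 - 21050) = √(-21278) = I*√21278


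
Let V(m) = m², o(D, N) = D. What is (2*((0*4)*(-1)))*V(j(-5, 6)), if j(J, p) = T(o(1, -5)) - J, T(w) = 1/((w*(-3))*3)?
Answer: 0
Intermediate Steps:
T(w) = -1/(9*w) (T(w) = 1/(-3*w*3) = 1/(-9*w) = -1/(9*w))
j(J, p) = -⅑ - J (j(J, p) = -⅑/1 - J = -⅑*1 - J = -⅑ - J)
(2*((0*4)*(-1)))*V(j(-5, 6)) = (2*((0*4)*(-1)))*(-⅑ - 1*(-5))² = (2*(0*(-1)))*(-⅑ + 5)² = (2*0)*(44/9)² = 0*(1936/81) = 0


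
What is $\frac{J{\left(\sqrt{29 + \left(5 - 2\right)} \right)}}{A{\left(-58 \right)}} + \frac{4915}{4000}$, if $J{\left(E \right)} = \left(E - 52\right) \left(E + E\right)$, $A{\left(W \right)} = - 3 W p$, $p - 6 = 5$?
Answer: $\frac{966331}{765600} - \frac{208 \sqrt{2}}{957} \approx 0.95481$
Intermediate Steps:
$p = 11$ ($p = 6 + 5 = 11$)
$A{\left(W \right)} = - 33 W$ ($A{\left(W \right)} = - 3 W 11 = - 33 W$)
$J{\left(E \right)} = 2 E \left(-52 + E\right)$ ($J{\left(E \right)} = \left(-52 + E\right) 2 E = 2 E \left(-52 + E\right)$)
$\frac{J{\left(\sqrt{29 + \left(5 - 2\right)} \right)}}{A{\left(-58 \right)}} + \frac{4915}{4000} = \frac{2 \sqrt{29 + \left(5 - 2\right)} \left(-52 + \sqrt{29 + \left(5 - 2\right)}\right)}{\left(-33\right) \left(-58\right)} + \frac{4915}{4000} = \frac{2 \sqrt{29 + \left(5 - 2\right)} \left(-52 + \sqrt{29 + \left(5 - 2\right)}\right)}{1914} + 4915 \cdot \frac{1}{4000} = 2 \sqrt{29 + 3} \left(-52 + \sqrt{29 + 3}\right) \frac{1}{1914} + \frac{983}{800} = 2 \sqrt{32} \left(-52 + \sqrt{32}\right) \frac{1}{1914} + \frac{983}{800} = 2 \cdot 4 \sqrt{2} \left(-52 + 4 \sqrt{2}\right) \frac{1}{1914} + \frac{983}{800} = 8 \sqrt{2} \left(-52 + 4 \sqrt{2}\right) \frac{1}{1914} + \frac{983}{800} = \frac{4 \sqrt{2} \left(-52 + 4 \sqrt{2}\right)}{957} + \frac{983}{800} = \frac{983}{800} + \frac{4 \sqrt{2} \left(-52 + 4 \sqrt{2}\right)}{957}$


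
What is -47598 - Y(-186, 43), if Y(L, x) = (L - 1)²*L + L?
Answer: 6456822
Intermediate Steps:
Y(L, x) = L + L*(-1 + L)² (Y(L, x) = (-1 + L)²*L + L = L*(-1 + L)² + L = L + L*(-1 + L)²)
-47598 - Y(-186, 43) = -47598 - (-186)*(1 + (-1 - 186)²) = -47598 - (-186)*(1 + (-187)²) = -47598 - (-186)*(1 + 34969) = -47598 - (-186)*34970 = -47598 - 1*(-6504420) = -47598 + 6504420 = 6456822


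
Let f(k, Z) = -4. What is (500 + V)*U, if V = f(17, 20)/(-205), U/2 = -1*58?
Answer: -11890464/205 ≈ -58002.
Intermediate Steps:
U = -116 (U = 2*(-1*58) = 2*(-58) = -116)
V = 4/205 (V = -4/(-205) = -4*(-1/205) = 4/205 ≈ 0.019512)
(500 + V)*U = (500 + 4/205)*(-116) = (102504/205)*(-116) = -11890464/205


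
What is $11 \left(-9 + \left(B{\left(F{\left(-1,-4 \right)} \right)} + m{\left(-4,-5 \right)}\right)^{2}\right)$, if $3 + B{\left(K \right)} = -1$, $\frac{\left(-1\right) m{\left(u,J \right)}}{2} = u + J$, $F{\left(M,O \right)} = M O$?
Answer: $2057$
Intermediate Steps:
$m{\left(u,J \right)} = - 2 J - 2 u$ ($m{\left(u,J \right)} = - 2 \left(u + J\right) = - 2 \left(J + u\right) = - 2 J - 2 u$)
$B{\left(K \right)} = -4$ ($B{\left(K \right)} = -3 - 1 = -4$)
$11 \left(-9 + \left(B{\left(F{\left(-1,-4 \right)} \right)} + m{\left(-4,-5 \right)}\right)^{2}\right) = 11 \left(-9 + \left(-4 - -18\right)^{2}\right) = 11 \left(-9 + \left(-4 + \left(10 + 8\right)\right)^{2}\right) = 11 \left(-9 + \left(-4 + 18\right)^{2}\right) = 11 \left(-9 + 14^{2}\right) = 11 \left(-9 + 196\right) = 11 \cdot 187 = 2057$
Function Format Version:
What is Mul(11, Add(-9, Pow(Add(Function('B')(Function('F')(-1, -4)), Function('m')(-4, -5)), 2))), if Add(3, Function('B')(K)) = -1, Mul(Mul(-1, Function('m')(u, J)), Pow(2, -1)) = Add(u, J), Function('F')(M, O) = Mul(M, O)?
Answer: 2057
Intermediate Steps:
Function('m')(u, J) = Add(Mul(-2, J), Mul(-2, u)) (Function('m')(u, J) = Mul(-2, Add(u, J)) = Mul(-2, Add(J, u)) = Add(Mul(-2, J), Mul(-2, u)))
Function('B')(K) = -4 (Function('B')(K) = Add(-3, -1) = -4)
Mul(11, Add(-9, Pow(Add(Function('B')(Function('F')(-1, -4)), Function('m')(-4, -5)), 2))) = Mul(11, Add(-9, Pow(Add(-4, Add(Mul(-2, -5), Mul(-2, -4))), 2))) = Mul(11, Add(-9, Pow(Add(-4, Add(10, 8)), 2))) = Mul(11, Add(-9, Pow(Add(-4, 18), 2))) = Mul(11, Add(-9, Pow(14, 2))) = Mul(11, Add(-9, 196)) = Mul(11, 187) = 2057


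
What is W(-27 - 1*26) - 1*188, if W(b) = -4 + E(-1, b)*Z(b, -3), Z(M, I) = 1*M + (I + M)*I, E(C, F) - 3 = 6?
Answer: 843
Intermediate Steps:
E(C, F) = 9 (E(C, F) = 3 + 6 = 9)
Z(M, I) = M + I*(I + M)
W(b) = 77 - 18*b (W(b) = -4 + 9*(b + (-3)² - 3*b) = -4 + 9*(b + 9 - 3*b) = -4 + 9*(9 - 2*b) = -4 + (81 - 18*b) = 77 - 18*b)
W(-27 - 1*26) - 1*188 = (77 - 18*(-27 - 1*26)) - 1*188 = (77 - 18*(-27 - 26)) - 188 = (77 - 18*(-53)) - 188 = (77 + 954) - 188 = 1031 - 188 = 843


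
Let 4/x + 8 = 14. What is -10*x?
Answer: -20/3 ≈ -6.6667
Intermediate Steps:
x = 2/3 (x = 4/(-8 + 14) = 4/6 = 4*(1/6) = 2/3 ≈ 0.66667)
-10*x = -10*2/3 = -20/3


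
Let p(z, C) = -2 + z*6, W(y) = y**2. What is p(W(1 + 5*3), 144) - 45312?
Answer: -43778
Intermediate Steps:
p(z, C) = -2 + 6*z
p(W(1 + 5*3), 144) - 45312 = (-2 + 6*(1 + 5*3)**2) - 45312 = (-2 + 6*(1 + 15)**2) - 45312 = (-2 + 6*16**2) - 45312 = (-2 + 6*256) - 45312 = (-2 + 1536) - 45312 = 1534 - 45312 = -43778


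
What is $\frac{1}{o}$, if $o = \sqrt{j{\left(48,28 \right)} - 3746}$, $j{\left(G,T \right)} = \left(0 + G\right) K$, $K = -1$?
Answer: $- \frac{i \sqrt{3794}}{3794} \approx - 0.016235 i$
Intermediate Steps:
$j{\left(G,T \right)} = - G$ ($j{\left(G,T \right)} = \left(0 + G\right) \left(-1\right) = G \left(-1\right) = - G$)
$o = i \sqrt{3794}$ ($o = \sqrt{\left(-1\right) 48 - 3746} = \sqrt{-48 - 3746} = \sqrt{-3794} = i \sqrt{3794} \approx 61.595 i$)
$\frac{1}{o} = \frac{1}{i \sqrt{3794}} = - \frac{i \sqrt{3794}}{3794}$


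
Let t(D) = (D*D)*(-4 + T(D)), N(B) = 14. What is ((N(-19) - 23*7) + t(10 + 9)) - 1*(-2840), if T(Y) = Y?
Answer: 8108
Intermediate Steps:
t(D) = D**2*(-4 + D) (t(D) = (D*D)*(-4 + D) = D**2*(-4 + D))
((N(-19) - 23*7) + t(10 + 9)) - 1*(-2840) = ((14 - 23*7) + (10 + 9)**2*(-4 + (10 + 9))) - 1*(-2840) = ((14 - 161) + 19**2*(-4 + 19)) + 2840 = (-147 + 361*15) + 2840 = (-147 + 5415) + 2840 = 5268 + 2840 = 8108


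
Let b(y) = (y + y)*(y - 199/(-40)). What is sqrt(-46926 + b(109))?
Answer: I*sqrt(2207945)/10 ≈ 148.59*I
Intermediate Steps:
b(y) = 2*y*(199/40 + y) (b(y) = (2*y)*(y - 199*(-1/40)) = (2*y)*(y + 199/40) = (2*y)*(199/40 + y) = 2*y*(199/40 + y))
sqrt(-46926 + b(109)) = sqrt(-46926 + (1/20)*109*(199 + 40*109)) = sqrt(-46926 + (1/20)*109*(199 + 4360)) = sqrt(-46926 + (1/20)*109*4559) = sqrt(-46926 + 496931/20) = sqrt(-441589/20) = I*sqrt(2207945)/10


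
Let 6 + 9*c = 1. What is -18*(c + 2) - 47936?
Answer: -47962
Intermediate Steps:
c = -5/9 (c = -⅔ + (⅑)*1 = -⅔ + ⅑ = -5/9 ≈ -0.55556)
-18*(c + 2) - 47936 = -18*(-5/9 + 2) - 47936 = -18*13/9 - 47936 = -26 - 47936 = -47962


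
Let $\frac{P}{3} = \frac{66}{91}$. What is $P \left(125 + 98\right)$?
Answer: $\frac{44154}{91} \approx 485.21$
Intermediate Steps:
$P = \frac{198}{91}$ ($P = 3 \cdot \frac{66}{91} = \frac{198}{91} \approx 2.1758$)
$P \left(125 + 98\right) = \frac{198 \left(125 + 98\right)}{91} = \frac{198}{91} \cdot 223 = \frac{44154}{91}$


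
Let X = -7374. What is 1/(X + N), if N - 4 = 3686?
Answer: -1/3684 ≈ -0.00027144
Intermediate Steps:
N = 3690 (N = 4 + 3686 = 3690)
1/(X + N) = 1/(-7374 + 3690) = 1/(-3684) = -1/3684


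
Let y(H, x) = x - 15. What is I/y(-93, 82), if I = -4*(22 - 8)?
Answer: -56/67 ≈ -0.83582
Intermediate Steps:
y(H, x) = -15 + x
I = -56 (I = -4*14 = -56)
I/y(-93, 82) = -56/(-15 + 82) = -56/67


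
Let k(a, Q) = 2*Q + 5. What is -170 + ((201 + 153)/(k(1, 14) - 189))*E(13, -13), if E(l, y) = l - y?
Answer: -229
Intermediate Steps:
k(a, Q) = 5 + 2*Q
-170 + ((201 + 153)/(k(1, 14) - 189))*E(13, -13) = -170 + ((201 + 153)/((5 + 2*14) - 189))*(13 - 1*(-13)) = -170 + (354/((5 + 28) - 189))*(13 + 13) = -170 + (354/(33 - 189))*26 = -170 + (354/(-156))*26 = -170 + (354*(-1/156))*26 = -170 - 59/26*26 = -170 - 59 = -229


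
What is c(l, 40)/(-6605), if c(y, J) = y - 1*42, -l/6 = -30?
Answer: -138/6605 ≈ -0.020893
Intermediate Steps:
l = 180 (l = -6*(-30) = 180)
c(y, J) = -42 + y (c(y, J) = y - 42 = -42 + y)
c(l, 40)/(-6605) = (-42 + 180)/(-6605) = 138*(-1/6605) = -138/6605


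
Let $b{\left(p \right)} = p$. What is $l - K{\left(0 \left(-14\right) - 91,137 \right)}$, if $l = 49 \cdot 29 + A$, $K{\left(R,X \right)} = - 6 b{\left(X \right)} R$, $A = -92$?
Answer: $-73473$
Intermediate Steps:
$K{\left(R,X \right)} = - 6 R X$ ($K{\left(R,X \right)} = - 6 X R = - 6 R X$)
$l = 1329$ ($l = 49 \cdot 29 - 92 = 1421 - 92 = 1329$)
$l - K{\left(0 \left(-14\right) - 91,137 \right)} = 1329 - \left(-6\right) \left(0 \left(-14\right) - 91\right) 137 = 1329 - \left(-6\right) \left(0 - 91\right) 137 = 1329 - \left(-6\right) \left(-91\right) 137 = 1329 - 74802 = -73473$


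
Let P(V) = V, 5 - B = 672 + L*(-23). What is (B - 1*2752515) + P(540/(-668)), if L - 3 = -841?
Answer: -463000287/167 ≈ -2.7725e+6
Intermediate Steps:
L = -838 (L = 3 - 841 = -838)
B = -19941 (B = 5 - (672 - 838*(-23)) = 5 - (672 + 19274) = 5 - 1*19946 = 5 - 19946 = -19941)
(B - 1*2752515) + P(540/(-668)) = (-19941 - 1*2752515) + 540/(-668) = (-19941 - 2752515) + 540*(-1/668) = -2772456 - 135/167 = -463000287/167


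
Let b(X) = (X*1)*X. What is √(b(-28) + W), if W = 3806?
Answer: 3*√510 ≈ 67.750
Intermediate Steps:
b(X) = X² (b(X) = X*X = X²)
√(b(-28) + W) = √((-28)² + 3806) = √(784 + 3806) = √4590 = 3*√510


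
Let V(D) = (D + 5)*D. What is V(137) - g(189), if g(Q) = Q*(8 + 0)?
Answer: 17942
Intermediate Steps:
g(Q) = 8*Q (g(Q) = Q*8 = 8*Q)
V(D) = D*(5 + D) (V(D) = (5 + D)*D = D*(5 + D))
V(137) - g(189) = 137*(5 + 137) - 8*189 = 137*142 - 1*1512 = 19454 - 1512 = 17942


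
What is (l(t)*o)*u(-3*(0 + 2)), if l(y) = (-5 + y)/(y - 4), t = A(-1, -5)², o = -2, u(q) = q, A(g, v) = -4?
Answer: 11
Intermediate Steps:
t = 16 (t = (-4)² = 16)
l(y) = (-5 + y)/(-4 + y)
(l(t)*o)*u(-3*(0 + 2)) = (((-5 + 16)/(-4 + 16))*(-2))*(-3*(0 + 2)) = ((11/12)*(-2))*(-3*2) = (((1/12)*11)*(-2))*(-6) = ((11/12)*(-2))*(-6) = -11/6*(-6) = 11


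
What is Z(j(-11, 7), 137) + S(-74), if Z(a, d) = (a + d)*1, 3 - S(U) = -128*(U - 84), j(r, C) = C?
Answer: -20077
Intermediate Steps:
S(U) = -10749 + 128*U (S(U) = 3 - (-128)*(U - 84) = 3 - (-128)*(-84 + U) = 3 - (10752 - 128*U) = 3 + (-10752 + 128*U) = -10749 + 128*U)
Z(a, d) = a + d
Z(j(-11, 7), 137) + S(-74) = (7 + 137) + (-10749 + 128*(-74)) = 144 + (-10749 - 9472) = 144 - 20221 = -20077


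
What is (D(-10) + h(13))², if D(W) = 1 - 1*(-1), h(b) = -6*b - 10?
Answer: 7396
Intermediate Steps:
h(b) = -10 - 6*b
D(W) = 2 (D(W) = 1 + 1 = 2)
(D(-10) + h(13))² = (2 + (-10 - 6*13))² = (2 + (-10 - 78))² = (2 - 88)² = (-86)² = 7396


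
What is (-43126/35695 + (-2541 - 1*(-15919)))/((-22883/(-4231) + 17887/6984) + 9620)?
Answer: 14109337127929536/10155220334193055 ≈ 1.3894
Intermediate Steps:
(-43126/35695 + (-2541 - 1*(-15919)))/((-22883/(-4231) + 17887/6984) + 9620) = (-43126*1/35695 + (-2541 + 15919))/((-22883*(-1/4231) + 17887*(1/6984)) + 9620) = (-43126/35695 + 13378)/((22883/4231 + 17887/6984) + 9620) = 477484584/(35695*(235494769/29549304 + 9620)) = 477484584/(35695*(284499799249/29549304)) = (477484584/35695)*(29549304/284499799249) = 14109337127929536/10155220334193055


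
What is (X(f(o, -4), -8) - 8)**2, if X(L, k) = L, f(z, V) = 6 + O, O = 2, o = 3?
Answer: 0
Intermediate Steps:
f(z, V) = 8 (f(z, V) = 6 + 2 = 8)
(X(f(o, -4), -8) - 8)**2 = (8 - 8)**2 = 0**2 = 0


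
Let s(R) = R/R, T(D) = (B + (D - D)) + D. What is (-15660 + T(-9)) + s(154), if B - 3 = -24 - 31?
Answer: -15720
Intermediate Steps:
B = -52 (B = 3 + (-24 - 31) = 3 - 55 = -52)
T(D) = -52 + D (T(D) = (-52 + (D - D)) + D = (-52 + 0) + D = -52 + D)
s(R) = 1
(-15660 + T(-9)) + s(154) = (-15660 + (-52 - 9)) + 1 = (-15660 - 61) + 1 = -15721 + 1 = -15720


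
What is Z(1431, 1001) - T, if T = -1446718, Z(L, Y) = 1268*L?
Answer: 3261226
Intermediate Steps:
Z(1431, 1001) - T = 1268*1431 - 1*(-1446718) = 1814508 + 1446718 = 3261226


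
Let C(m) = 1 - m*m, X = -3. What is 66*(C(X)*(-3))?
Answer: 1584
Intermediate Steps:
C(m) = 1 - m²
66*(C(X)*(-3)) = 66*((1 - 1*(-3)²)*(-3)) = 66*((1 - 1*9)*(-3)) = 66*((1 - 9)*(-3)) = 66*(-8*(-3)) = 66*24 = 1584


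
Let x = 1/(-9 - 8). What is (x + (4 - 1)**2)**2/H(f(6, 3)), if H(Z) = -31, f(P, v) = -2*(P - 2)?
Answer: -23104/8959 ≈ -2.5789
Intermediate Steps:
f(P, v) = 4 - 2*P (f(P, v) = -2*(-2 + P) = 4 - 2*P)
x = -1/17 (x = 1/(-17) = -1/17 ≈ -0.058824)
(x + (4 - 1)**2)**2/H(f(6, 3)) = (-1/17 + (4 - 1)**2)**2/(-31) = (-1/17 + 3**2)**2*(-1/31) = (-1/17 + 9)**2*(-1/31) = (152/17)**2*(-1/31) = (23104/289)*(-1/31) = -23104/8959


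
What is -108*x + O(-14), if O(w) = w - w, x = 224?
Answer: -24192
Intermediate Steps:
O(w) = 0
-108*x + O(-14) = -108*224 + 0 = -24192 + 0 = -24192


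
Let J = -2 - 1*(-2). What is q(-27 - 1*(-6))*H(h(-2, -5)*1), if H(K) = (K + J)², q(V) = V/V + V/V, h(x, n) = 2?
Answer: 8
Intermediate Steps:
J = 0 (J = -2 + 2 = 0)
q(V) = 2 (q(V) = 1 + 1 = 2)
H(K) = K² (H(K) = (K + 0)² = K²)
q(-27 - 1*(-6))*H(h(-2, -5)*1) = 2*(2*1)² = 2*2² = 2*4 = 8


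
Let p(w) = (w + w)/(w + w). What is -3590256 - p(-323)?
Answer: -3590257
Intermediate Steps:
p(w) = 1 (p(w) = (2*w)/((2*w)) = (2*w)*(1/(2*w)) = 1)
-3590256 - p(-323) = -3590256 - 1*1 = -3590256 - 1 = -3590257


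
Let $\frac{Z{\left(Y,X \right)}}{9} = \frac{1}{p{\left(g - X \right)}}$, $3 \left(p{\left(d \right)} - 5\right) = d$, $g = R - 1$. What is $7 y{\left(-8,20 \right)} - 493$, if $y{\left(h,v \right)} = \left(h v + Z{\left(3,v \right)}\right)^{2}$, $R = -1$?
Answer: $\frac{1312158}{7} \approx 1.8745 \cdot 10^{5}$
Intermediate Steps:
$g = -2$ ($g = -1 - 1 = -2$)
$p{\left(d \right)} = 5 + \frac{d}{3}$
$Z{\left(Y,X \right)} = \frac{9}{\frac{13}{3} - \frac{X}{3}}$ ($Z{\left(Y,X \right)} = \frac{9}{5 + \frac{-2 - X}{3}} = \frac{9}{5 - \left(\frac{2}{3} + \frac{X}{3}\right)} = \frac{9}{\frac{13}{3} - \frac{X}{3}}$)
$y{\left(h,v \right)} = \left(- \frac{27}{-13 + v} + h v\right)^{2}$ ($y{\left(h,v \right)} = \left(h v - \frac{27}{-13 + v}\right)^{2} = \left(- \frac{27}{-13 + v} + h v\right)^{2}$)
$7 y{\left(-8,20 \right)} - 493 = 7 \frac{\left(-27 - 160 \left(-13 + 20\right)\right)^{2}}{\left(-13 + 20\right)^{2}} - 493 = 7 \frac{\left(-27 - 160 \cdot 7\right)^{2}}{49} - 493 = 7 \left(-27 - 1120\right)^{2} \cdot \frac{1}{49} - 493 = 7 \left(-1147\right)^{2} \cdot \frac{1}{49} - 493 = 7 \cdot 1315609 \cdot \frac{1}{49} - 493 = 7 \cdot \frac{1315609}{49} - 493 = \frac{1315609}{7} - 493 = \frac{1312158}{7}$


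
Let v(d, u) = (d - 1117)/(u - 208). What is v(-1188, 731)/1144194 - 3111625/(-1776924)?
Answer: 310339032147655/177222540425148 ≈ 1.7511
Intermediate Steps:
v(d, u) = (-1117 + d)/(-208 + u)
v(-1188, 731)/1144194 - 3111625/(-1776924) = ((-1117 - 1188)/(-208 + 731))/1144194 - 3111625/(-1776924) = (-2305/523)*(1/1144194) - 3111625*(-1/1776924) = ((1/523)*(-2305))*(1/1144194) + 3111625/1776924 = -2305/523*1/1144194 + 3111625/1776924 = -2305/598413462 + 3111625/1776924 = 310339032147655/177222540425148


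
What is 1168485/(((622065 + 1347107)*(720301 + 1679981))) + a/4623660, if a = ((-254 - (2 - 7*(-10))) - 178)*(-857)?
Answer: 18903171405401989/202352258252947080 ≈ 0.093417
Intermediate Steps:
a = 431928 (a = ((-254 - (2 + 70)) - 178)*(-857) = ((-254 - 1*72) - 178)*(-857) = ((-254 - 72) - 178)*(-857) = (-326 - 178)*(-857) = -504*(-857) = 431928)
1168485/(((622065 + 1347107)*(720301 + 1679981))) + a/4623660 = 1168485/(((622065 + 1347107)*(720301 + 1679981))) + 431928/4623660 = 1168485/((1969172*2400282)) + 431928*(1/4623660) = 1168485/4726568106504 + 11998/128435 = 1168485*(1/4726568106504) + 11998/128435 = 389495/1575522702168 + 11998/128435 = 18903171405401989/202352258252947080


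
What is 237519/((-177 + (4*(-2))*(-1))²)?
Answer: 237519/28561 ≈ 8.3162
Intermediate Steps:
237519/((-177 + (4*(-2))*(-1))²) = 237519/((-177 - 8*(-1))²) = 237519/((-177 + 8)²) = 237519/((-169)²) = 237519/28561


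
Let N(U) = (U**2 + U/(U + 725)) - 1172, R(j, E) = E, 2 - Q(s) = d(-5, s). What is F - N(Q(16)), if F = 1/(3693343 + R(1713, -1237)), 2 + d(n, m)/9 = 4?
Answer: 2397875163469/2617703154 ≈ 916.02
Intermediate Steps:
d(n, m) = 18 (d(n, m) = -18 + 9*4 = -18 + 36 = 18)
Q(s) = -16 (Q(s) = 2 - 1*18 = 2 - 18 = -16)
N(U) = -1172 + U**2 + U/(725 + U) (N(U) = (U**2 + U/(725 + U)) - 1172 = -1172 + U**2 + U/(725 + U))
F = 1/3692106 (F = 1/(3693343 - 1237) = 1/3692106 ≈ 2.7085e-7)
F - N(Q(16)) = 1/3692106 - (-849700 + (-16)**3 - 1171*(-16) + 725*(-16)**2)/(725 - 16) = 1/3692106 - (-849700 - 4096 + 18736 + 725*256)/709 = 1/3692106 - (-849700 - 4096 + 18736 + 185600)/709 = 1/3692106 - (-649460)/709 = 1/3692106 - 1*(-649460/709) = 1/3692106 + 649460/709 = 2397875163469/2617703154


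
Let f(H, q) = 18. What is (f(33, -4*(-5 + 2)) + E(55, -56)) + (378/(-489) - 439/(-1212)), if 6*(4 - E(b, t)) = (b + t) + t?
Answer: 6141859/197556 ≈ 31.089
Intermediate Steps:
E(b, t) = 4 - t/3 - b/6 (E(b, t) = 4 - ((b + t) + t)/6 = 4 - (b + 2*t)/6 = 4 + (-t/3 - b/6) = 4 - t/3 - b/6)
(f(33, -4*(-5 + 2)) + E(55, -56)) + (378/(-489) - 439/(-1212)) = (18 + (4 - ⅓*(-56) - ⅙*55)) + (378/(-489) - 439/(-1212)) = (18 + (4 + 56/3 - 55/6)) + (378*(-1/489) - 439*(-1/1212)) = (18 + 27/2) + (-126/163 + 439/1212) = 63/2 - 81155/197556 = 6141859/197556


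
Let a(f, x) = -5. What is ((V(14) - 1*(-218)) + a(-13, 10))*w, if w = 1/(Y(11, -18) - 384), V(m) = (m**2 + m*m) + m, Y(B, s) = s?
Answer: -619/402 ≈ -1.5398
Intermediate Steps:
V(m) = m + 2*m**2 (V(m) = (m**2 + m**2) + m = 2*m**2 + m = m + 2*m**2)
w = -1/402 (w = 1/(-18 - 384) = 1/(-402) = -1/402 ≈ -0.0024876)
((V(14) - 1*(-218)) + a(-13, 10))*w = ((14*(1 + 2*14) - 1*(-218)) - 5)*(-1/402) = ((14*(1 + 28) + 218) - 5)*(-1/402) = ((14*29 + 218) - 5)*(-1/402) = ((406 + 218) - 5)*(-1/402) = (624 - 5)*(-1/402) = 619*(-1/402) = -619/402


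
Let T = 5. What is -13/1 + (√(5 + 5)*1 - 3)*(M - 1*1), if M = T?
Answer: -25 + 4*√10 ≈ -12.351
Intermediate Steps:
M = 5
-13/1 + (√(5 + 5)*1 - 3)*(M - 1*1) = -13/1 + (√(5 + 5)*1 - 3)*(5 - 1*1) = -13*1 + (√10*1 - 3)*(5 - 1) = -13 + (√10 - 3)*4 = -13 + (-3 + √10)*4 = -13 + (-12 + 4*√10) = -25 + 4*√10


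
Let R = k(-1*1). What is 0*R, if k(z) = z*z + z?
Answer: 0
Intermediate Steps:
k(z) = z + z**2 (k(z) = z**2 + z = z + z**2)
R = 0 (R = (-1*1)*(1 - 1*1) = -(1 - 1) = -1*0 = 0)
0*R = 0*0 = 0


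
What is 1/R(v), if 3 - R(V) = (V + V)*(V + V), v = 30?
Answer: -1/3597 ≈ -0.00027801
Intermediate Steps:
R(V) = 3 - 4*V² (R(V) = 3 - (V + V)*(V + V) = 3 - 2*V*2*V = 3 - 4*V²)
1/R(v) = 1/(3 - 4*30²) = 1/(3 - 4*900) = 1/(3 - 3600) = 1/(-3597) = -1/3597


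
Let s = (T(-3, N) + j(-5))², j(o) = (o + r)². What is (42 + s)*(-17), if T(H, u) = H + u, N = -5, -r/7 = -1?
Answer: -986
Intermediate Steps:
r = 7 (r = -7*(-1) = 7)
j(o) = (7 + o)² (j(o) = (o + 7)² = (7 + o)²)
s = 16 (s = ((-3 - 5) + (7 - 5)²)² = (-8 + 2²)² = (-8 + 4)² = (-4)² = 16)
(42 + s)*(-17) = (42 + 16)*(-17) = 58*(-17) = -986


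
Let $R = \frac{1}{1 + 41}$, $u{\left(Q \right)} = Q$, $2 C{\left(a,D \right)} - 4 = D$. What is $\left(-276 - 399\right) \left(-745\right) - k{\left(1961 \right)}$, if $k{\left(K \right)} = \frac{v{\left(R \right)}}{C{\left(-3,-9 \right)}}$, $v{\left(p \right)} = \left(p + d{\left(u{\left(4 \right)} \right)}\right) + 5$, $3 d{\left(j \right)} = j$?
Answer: $\frac{17600714}{35} \approx 5.0288 \cdot 10^{5}$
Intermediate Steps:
$C{\left(a,D \right)} = 2 + \frac{D}{2}$
$d{\left(j \right)} = \frac{j}{3}$
$R = \frac{1}{42} \approx 0.02381$
$v{\left(p \right)} = \frac{19}{3} + p$ ($v{\left(p \right)} = \left(p + \frac{1}{3} \cdot 4\right) + 5 = \left(p + \frac{4}{3}\right) + 5 = \left(\frac{4}{3} + p\right) + 5 = \frac{19}{3} + p$)
$k{\left(K \right)} = - \frac{89}{35}$ ($k{\left(K \right)} = \frac{\frac{19}{3} + \frac{1}{42}}{2 + \frac{1}{2} \left(-9\right)} = \frac{89}{14 \left(2 - \frac{9}{2}\right)} = \frac{89}{14 \left(- \frac{5}{2}\right)} = \frac{89}{14} \left(- \frac{2}{5}\right) = - \frac{89}{35}$)
$\left(-276 - 399\right) \left(-745\right) - k{\left(1961 \right)} = \left(-276 - 399\right) \left(-745\right) - - \frac{89}{35} = \left(-675\right) \left(-745\right) + \frac{89}{35} = 502875 + \frac{89}{35} = \frac{17600714}{35}$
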